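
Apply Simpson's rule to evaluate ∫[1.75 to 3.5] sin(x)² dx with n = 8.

f(x) = sin(x)²
a = 1.75, b = 3.5, n = 8
h = (b - a)/n = 0.218750

Simpson's rule: (h/3)[f(x₀) + 4f(x₁) + 2f(x₂) + ... + f(xₙ)]

x_0 = 1.7500, f(x_0) = 0.968228, coefficient = 1
x_1 = 1.9688, f(x_1) = 0.849818, coefficient = 4
x_2 = 2.1875, f(x_2) = 0.665512, coefficient = 2
x_3 = 2.4062, f(x_3) = 0.450028, coefficient = 4
x_4 = 2.6250, f(x_4) = 0.243957, coefficient = 2
x_5 = 2.8438, f(x_5) = 0.086118, coefficient = 4
x_6 = 3.0625, f(x_6) = 0.006243, coefficient = 2
x_7 = 3.2812, f(x_7) = 0.019378, coefficient = 4
x_8 = 3.5000, f(x_8) = 0.123049, coefficient = 1

I ≈ (0.218750/3) × 8.544070 = 0.623005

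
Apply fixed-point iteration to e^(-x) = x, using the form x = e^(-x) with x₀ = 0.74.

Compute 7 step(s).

Equation: e^(-x) = x
Fixed-point form: x = e^(-x)
x₀ = 0.74

x_1 = g(0.740000) = 0.477114
x_2 = g(0.477114) = 0.620572
x_3 = g(0.620572) = 0.537637
x_4 = g(0.537637) = 0.584127
x_5 = g(0.584127) = 0.557592
x_6 = g(0.557592) = 0.572586
x_7 = g(0.572586) = 0.564065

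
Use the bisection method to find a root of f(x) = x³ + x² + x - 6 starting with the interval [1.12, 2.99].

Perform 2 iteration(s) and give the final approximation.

f(x) = x³ + x² + x - 6
Initial interval: [1.12, 2.99]

Iteration 1:
  c_1 = (1.120000 + 2.990000)/2 = 2.055000
  f(c_1) = f(2.055000) = 8.956341
  f(a) × f(c) < 0, new interval: [1.120000, 2.055000]
Iteration 2:
  c_2 = (1.120000 + 2.055000)/2 = 1.587500
  f(c_2) = f(1.587500) = 2.108404
  f(a) × f(c) < 0, new interval: [1.120000, 1.587500]

After 2 iteration(s), the approximation is c_2 = 1.587500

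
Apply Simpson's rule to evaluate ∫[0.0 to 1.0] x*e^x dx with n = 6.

f(x) = x*e^x
a = 0.0, b = 1.0, n = 6
h = (b - a)/n = 0.166667

Simpson's rule: (h/3)[f(x₀) + 4f(x₁) + 2f(x₂) + ... + f(xₙ)]

x_0 = 0.0000, f(x_0) = 0.000000, coefficient = 1
x_1 = 0.1667, f(x_1) = 0.196893, coefficient = 4
x_2 = 0.3333, f(x_2) = 0.465204, coefficient = 2
x_3 = 0.5000, f(x_3) = 0.824361, coefficient = 4
x_4 = 0.6667, f(x_4) = 1.298489, coefficient = 2
x_5 = 0.8333, f(x_5) = 1.917480, coefficient = 4
x_6 = 1.0000, f(x_6) = 2.718282, coefficient = 1

I ≈ (0.166667/3) × 18.000605 = 1.000034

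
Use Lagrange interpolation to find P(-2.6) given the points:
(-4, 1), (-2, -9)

Lagrange interpolation formula:
P(x) = Σ yᵢ × Lᵢ(x)
where Lᵢ(x) = Π_{j≠i} (x - xⱼ)/(xᵢ - xⱼ)

L_0(-2.6) = (-2.6 - (-2))/(-4 - (-2)) = 0.300000
L_1(-2.6) = (-2.6 - (-4))/(-2 - (-4)) = 0.700000

P(-2.6) = 1×L_0(-2.6) + (-9)×L_1(-2.6)
P(-2.6) = -6.000000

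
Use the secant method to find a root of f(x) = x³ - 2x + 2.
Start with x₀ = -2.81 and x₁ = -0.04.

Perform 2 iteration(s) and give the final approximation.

f(x) = x³ - 2x + 2
x₀ = -2.81, x₁ = -0.04

Secant formula: x_{n+1} = x_n - f(x_n)(x_n - x_{n-1})/(f(x_n) - f(x_{n-1}))

Iteration 1:
  f(-2.810000) = -14.568041
  f(-0.040000) = 2.079936
  x_2 = -0.040000 - 2.079936×(-0.040000 - (-2.810000))/(2.079936 - (-14.568041))
       = -0.386073
Iteration 2:
  f(-0.040000) = 2.079936
  f(-0.386073) = 2.714602
  x_3 = -0.386073 - 2.714602×(-0.386073 - (-0.040000))/(2.714602 - 2.079936)
       = 1.094157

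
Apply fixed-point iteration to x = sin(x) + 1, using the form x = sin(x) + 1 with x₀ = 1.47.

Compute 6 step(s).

Equation: x = sin(x) + 1
Fixed-point form: x = sin(x) + 1
x₀ = 1.47

x_1 = g(1.470000) = 1.994924
x_2 = g(1.994924) = 1.911398
x_3 = g(1.911398) = 1.942554
x_4 = g(1.942554) = 1.931690
x_5 = g(1.931690) = 1.935582
x_6 = g(1.935582) = 1.934200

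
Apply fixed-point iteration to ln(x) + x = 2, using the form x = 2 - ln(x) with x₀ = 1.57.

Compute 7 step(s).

Equation: ln(x) + x = 2
Fixed-point form: x = 2 - ln(x)
x₀ = 1.57

x_1 = g(1.570000) = 1.548924
x_2 = g(1.548924) = 1.562439
x_3 = g(1.562439) = 1.553752
x_4 = g(1.553752) = 1.559327
x_5 = g(1.559327) = 1.555745
x_6 = g(1.555745) = 1.558045
x_7 = g(1.558045) = 1.556568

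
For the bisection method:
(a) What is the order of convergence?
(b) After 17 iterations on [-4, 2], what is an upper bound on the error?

(a) Bisection has linear (order 1) convergence; the error is halved each step.

(b) Error bound = (b-a)/2^n = (2 - (-4))/2^{17}
    = 6/2^{17}

(a) 1 (linear); (b) error ≤ 4.58e-05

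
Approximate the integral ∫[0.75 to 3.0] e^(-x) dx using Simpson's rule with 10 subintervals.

f(x) = e^(-x)
a = 0.75, b = 3.0, n = 10
h = (b - a)/n = 0.225000

Simpson's rule: (h/3)[f(x₀) + 4f(x₁) + 2f(x₂) + ... + f(xₙ)]

x_0 = 0.7500, f(x_0) = 0.472367, coefficient = 1
x_1 = 0.9750, f(x_1) = 0.377192, coefficient = 4
x_2 = 1.2000, f(x_2) = 0.301194, coefficient = 2
x_3 = 1.4250, f(x_3) = 0.240508, coefficient = 4
x_4 = 1.6500, f(x_4) = 0.192050, coefficient = 2
x_5 = 1.8750, f(x_5) = 0.153355, coefficient = 4
x_6 = 2.1000, f(x_6) = 0.122456, coefficient = 2
x_7 = 2.3250, f(x_7) = 0.097783, coefficient = 4
x_8 = 2.5500, f(x_8) = 0.078082, coefficient = 2
x_9 = 2.7750, f(x_9) = 0.062349, coefficient = 4
x_10 = 3.0000, f(x_10) = 0.049787, coefficient = 1

I ≈ (0.225000/3) × 5.634473 = 0.422585
Exact value: 0.422579
Error: 0.000006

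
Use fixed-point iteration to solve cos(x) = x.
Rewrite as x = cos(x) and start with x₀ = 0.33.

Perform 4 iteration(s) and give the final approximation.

Equation: cos(x) = x
Fixed-point form: x = cos(x)
x₀ = 0.33

x_1 = g(0.330000) = 0.946042
x_2 = g(0.946042) = 0.584898
x_3 = g(0.584898) = 0.833769
x_4 = g(0.833769) = 0.672090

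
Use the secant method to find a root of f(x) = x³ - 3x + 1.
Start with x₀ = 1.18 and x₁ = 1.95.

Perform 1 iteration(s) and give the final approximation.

f(x) = x³ - 3x + 1
x₀ = 1.18, x₁ = 1.95

Secant formula: x_{n+1} = x_n - f(x_n)(x_n - x_{n-1})/(f(x_n) - f(x_{n-1}))

Iteration 1:
  f(1.180000) = -0.896968
  f(1.950000) = 2.564875
  x_2 = 1.950000 - 2.564875×(1.950000 - 1.180000)/(2.564875 - (-0.896968))
       = 1.379508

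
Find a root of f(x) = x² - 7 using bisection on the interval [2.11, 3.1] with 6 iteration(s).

f(x) = x² - 7
Initial interval: [2.11, 3.1]

Iteration 1:
  c_1 = (2.110000 + 3.100000)/2 = 2.605000
  f(c_1) = f(2.605000) = -0.213975
  f(a) × f(c) ≥ 0, new interval: [2.605000, 3.100000]
Iteration 2:
  c_2 = (2.605000 + 3.100000)/2 = 2.852500
  f(c_2) = f(2.852500) = 1.136756
  f(a) × f(c) < 0, new interval: [2.605000, 2.852500]
Iteration 3:
  c_3 = (2.605000 + 2.852500)/2 = 2.728750
  f(c_3) = f(2.728750) = 0.446077
  f(a) × f(c) < 0, new interval: [2.605000, 2.728750]
Iteration 4:
  c_4 = (2.605000 + 2.728750)/2 = 2.666875
  f(c_4) = f(2.666875) = 0.112222
  f(a) × f(c) < 0, new interval: [2.605000, 2.666875]
Iteration 5:
  c_5 = (2.605000 + 2.666875)/2 = 2.635937
  f(c_5) = f(2.635937) = -0.051833
  f(a) × f(c) ≥ 0, new interval: [2.635937, 2.666875]
Iteration 6:
  c_6 = (2.635937 + 2.666875)/2 = 2.651406
  f(c_6) = f(2.651406) = 0.029955
  f(a) × f(c) < 0, new interval: [2.635937, 2.651406]

After 6 iteration(s), the approximation is c_6 = 2.651406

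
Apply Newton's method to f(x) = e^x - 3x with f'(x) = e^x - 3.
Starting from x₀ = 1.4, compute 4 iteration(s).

f(x) = e^x - 3x
f'(x) = e^x - 3
x₀ = 1.4

Newton-Raphson formula: x_{n+1} = x_n - f(x_n)/f'(x_n)

Iteration 1:
  f(1.400000) = -0.144800
  f'(1.400000) = 1.055200
  x_1 = 1.400000 - (-0.144800)/1.055200 = 1.537225
Iteration 2:
  f(1.537225) = 0.039989
  f'(1.537225) = 1.651665
  x_2 = 1.537225 - 0.039989/1.651665 = 1.513014
Iteration 3:
  f(1.513014) = 0.001352
  f'(1.513014) = 1.540394
  x_3 = 1.513014 - 0.001352/1.540394 = 1.512136
Iteration 4:
  f(1.512136) = 0.000002
  f'(1.512136) = 1.536409
  x_4 = 1.512136 - 0.000002/1.536409 = 1.512135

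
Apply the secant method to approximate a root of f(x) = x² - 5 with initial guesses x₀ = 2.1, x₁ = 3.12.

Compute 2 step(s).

f(x) = x² - 5
x₀ = 2.1, x₁ = 3.12

Secant formula: x_{n+1} = x_n - f(x_n)(x_n - x_{n-1})/(f(x_n) - f(x_{n-1}))

Iteration 1:
  f(2.100000) = -0.590000
  f(3.120000) = 4.734400
  x_2 = 3.120000 - 4.734400×(3.120000 - 2.100000)/(4.734400 - (-0.590000))
       = 2.213027
Iteration 2:
  f(3.120000) = 4.734400
  f(2.213027) = -0.102512
  x_3 = 2.213027 - (-0.102512)×(2.213027 - 3.120000)/(-0.102512 - 4.734400)
       = 2.232249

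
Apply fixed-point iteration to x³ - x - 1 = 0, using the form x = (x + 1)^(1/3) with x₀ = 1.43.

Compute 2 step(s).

Equation: x³ - x - 1 = 0
Fixed-point form: x = (x + 1)^(1/3)
x₀ = 1.43

x_1 = g(1.430000) = 1.344421
x_2 = g(1.344421) = 1.328450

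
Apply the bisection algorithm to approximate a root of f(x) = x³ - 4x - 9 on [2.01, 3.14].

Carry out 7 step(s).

f(x) = x³ - 4x - 9
Initial interval: [2.01, 3.14]

Iteration 1:
  c_1 = (2.010000 + 3.140000)/2 = 2.575000
  f(c_1) = f(2.575000) = -2.226141
  f(a) × f(c) ≥ 0, new interval: [2.575000, 3.140000]
Iteration 2:
  c_2 = (2.575000 + 3.140000)/2 = 2.857500
  f(c_2) = f(2.857500) = 2.902363
  f(a) × f(c) < 0, new interval: [2.575000, 2.857500]
Iteration 3:
  c_3 = (2.575000 + 2.857500)/2 = 2.716250
  f(c_3) = f(2.716250) = 0.175531
  f(a) × f(c) < 0, new interval: [2.575000, 2.716250]
Iteration 4:
  c_4 = (2.575000 + 2.716250)/2 = 2.645625
  f(c_4) = f(2.645625) = -1.064893
  f(a) × f(c) ≥ 0, new interval: [2.645625, 2.716250]
Iteration 5:
  c_5 = (2.645625 + 2.716250)/2 = 2.680937
  f(c_5) = f(2.680937) = -0.454710
  f(a) × f(c) ≥ 0, new interval: [2.680937, 2.716250]
Iteration 6:
  c_6 = (2.680937 + 2.716250)/2 = 2.698594
  f(c_6) = f(2.698594) = -0.142114
  f(a) × f(c) ≥ 0, new interval: [2.698594, 2.716250]
Iteration 7:
  c_7 = (2.698594 + 2.716250)/2 = 2.707422
  f(c_7) = f(2.707422) = 0.016075
  f(a) × f(c) < 0, new interval: [2.698594, 2.707422]

After 7 iteration(s), the approximation is c_7 = 2.707422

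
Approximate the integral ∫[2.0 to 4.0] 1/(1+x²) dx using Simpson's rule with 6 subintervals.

f(x) = 1/(1+x²)
a = 2.0, b = 4.0, n = 6
h = (b - a)/n = 0.333333

Simpson's rule: (h/3)[f(x₀) + 4f(x₁) + 2f(x₂) + ... + f(xₙ)]

x_0 = 2.0000, f(x_0) = 0.200000, coefficient = 1
x_1 = 2.3333, f(x_1) = 0.155172, coefficient = 4
x_2 = 2.6667, f(x_2) = 0.123288, coefficient = 2
x_3 = 3.0000, f(x_3) = 0.100000, coefficient = 4
x_4 = 3.3333, f(x_4) = 0.082569, coefficient = 2
x_5 = 3.6667, f(x_5) = 0.069231, coefficient = 4
x_6 = 4.0000, f(x_6) = 0.058824, coefficient = 1

I ≈ (0.333333/3) × 1.968149 = 0.218683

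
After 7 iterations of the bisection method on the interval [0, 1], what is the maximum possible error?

Bisection error bound: |error| ≤ (b-a)/2^n
|error| ≤ (1 - 0)/2^7 = 1/2^7
|error| ≤ 0.0078125000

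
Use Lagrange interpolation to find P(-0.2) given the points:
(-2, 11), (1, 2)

Lagrange interpolation formula:
P(x) = Σ yᵢ × Lᵢ(x)
where Lᵢ(x) = Π_{j≠i} (x - xⱼ)/(xᵢ - xⱼ)

L_0(-0.2) = (-0.2 - 1)/(-2 - 1) = 0.400000
L_1(-0.2) = (-0.2 - (-2))/(1 - (-2)) = 0.600000

P(-0.2) = 11×L_0(-0.2) + 2×L_1(-0.2)
P(-0.2) = 5.600000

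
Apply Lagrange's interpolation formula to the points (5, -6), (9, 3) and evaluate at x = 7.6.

Lagrange interpolation formula:
P(x) = Σ yᵢ × Lᵢ(x)
where Lᵢ(x) = Π_{j≠i} (x - xⱼ)/(xᵢ - xⱼ)

L_0(7.6) = (7.6 - 9)/(5 - 9) = 0.350000
L_1(7.6) = (7.6 - 5)/(9 - 5) = 0.650000

P(7.6) = (-6)×L_0(7.6) + 3×L_1(7.6)
P(7.6) = -0.150000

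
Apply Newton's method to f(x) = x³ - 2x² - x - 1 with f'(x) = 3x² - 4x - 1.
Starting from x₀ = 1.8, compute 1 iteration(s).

f(x) = x³ - 2x² - x - 1
f'(x) = 3x² - 4x - 1
x₀ = 1.8

Newton-Raphson formula: x_{n+1} = x_n - f(x_n)/f'(x_n)

Iteration 1:
  f(1.800000) = -3.448000
  f'(1.800000) = 1.520000
  x_1 = 1.800000 - (-3.448000)/1.520000 = 4.068421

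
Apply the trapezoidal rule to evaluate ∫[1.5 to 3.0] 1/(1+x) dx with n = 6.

f(x) = 1/(1+x)
a = 1.5, b = 3.0, n = 6
h = (b - a)/n = 0.250000

Trapezoidal rule: (h/2)[f(x₀) + 2f(x₁) + 2f(x₂) + ... + f(xₙ)]

x_0 = 1.5000, f(x_0) = 0.400000, coefficient = 1
x_1 = 1.7500, f(x_1) = 0.363636, coefficient = 2
x_2 = 2.0000, f(x_2) = 0.333333, coefficient = 2
x_3 = 2.2500, f(x_3) = 0.307692, coefficient = 2
x_4 = 2.5000, f(x_4) = 0.285714, coefficient = 2
x_5 = 2.7500, f(x_5) = 0.266667, coefficient = 2
x_6 = 3.0000, f(x_6) = 0.250000, coefficient = 1

I ≈ (0.250000/2) × 3.764086 = 0.470511
Exact value: 0.470004
Error: 0.000507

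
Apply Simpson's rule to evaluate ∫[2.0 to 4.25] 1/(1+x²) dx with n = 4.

f(x) = 1/(1+x²)
a = 2.0, b = 4.25, n = 4
h = (b - a)/n = 0.562500

Simpson's rule: (h/3)[f(x₀) + 4f(x₁) + 2f(x₂) + ... + f(xₙ)]

x_0 = 2.0000, f(x_0) = 0.200000, coefficient = 1
x_1 = 2.5625, f(x_1) = 0.132163, coefficient = 4
x_2 = 3.1250, f(x_2) = 0.092888, coefficient = 2
x_3 = 3.6875, f(x_3) = 0.068504, coefficient = 4
x_4 = 4.2500, f(x_4) = 0.052459, coefficient = 1

I ≈ (0.562500/3) × 1.240905 = 0.232670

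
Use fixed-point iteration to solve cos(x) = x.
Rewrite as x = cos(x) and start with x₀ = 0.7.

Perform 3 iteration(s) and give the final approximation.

Equation: cos(x) = x
Fixed-point form: x = cos(x)
x₀ = 0.7

x_1 = g(0.700000) = 0.764842
x_2 = g(0.764842) = 0.721492
x_3 = g(0.721492) = 0.750821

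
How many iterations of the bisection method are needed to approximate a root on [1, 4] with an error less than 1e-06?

We need (b-a)/2^n ≤ 1e-06
(4 - 1)/2^n ≤ 1e-06
3/2^n ≤ 1e-06
2^n ≥ 3000000
n ≥ log₂(3000000) = 21.52
n ≥ 22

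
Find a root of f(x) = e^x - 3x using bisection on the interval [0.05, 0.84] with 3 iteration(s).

f(x) = e^x - 3x
Initial interval: [0.05, 0.84]

Iteration 1:
  c_1 = (0.050000 + 0.840000)/2 = 0.445000
  f(c_1) = f(0.445000) = 0.225490
  f(a) × f(c) ≥ 0, new interval: [0.445000, 0.840000]
Iteration 2:
  c_2 = (0.445000 + 0.840000)/2 = 0.642500
  f(c_2) = f(0.642500) = -0.026272
  f(a) × f(c) < 0, new interval: [0.445000, 0.642500]
Iteration 3:
  c_3 = (0.445000 + 0.642500)/2 = 0.543750
  f(c_3) = f(0.543750) = 0.091204
  f(a) × f(c) ≥ 0, new interval: [0.543750, 0.642500]

After 3 iteration(s), the approximation is c_3 = 0.543750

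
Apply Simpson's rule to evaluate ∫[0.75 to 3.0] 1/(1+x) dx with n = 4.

f(x) = 1/(1+x)
a = 0.75, b = 3.0, n = 4
h = (b - a)/n = 0.562500

Simpson's rule: (h/3)[f(x₀) + 4f(x₁) + 2f(x₂) + ... + f(xₙ)]

x_0 = 0.7500, f(x_0) = 0.571429, coefficient = 1
x_1 = 1.3125, f(x_1) = 0.432432, coefficient = 4
x_2 = 1.8750, f(x_2) = 0.347826, coefficient = 2
x_3 = 2.4375, f(x_3) = 0.290909, coefficient = 4
x_4 = 3.0000, f(x_4) = 0.250000, coefficient = 1

I ≈ (0.562500/3) × 4.410447 = 0.826959
Exact value: 0.826679
Error: 0.000280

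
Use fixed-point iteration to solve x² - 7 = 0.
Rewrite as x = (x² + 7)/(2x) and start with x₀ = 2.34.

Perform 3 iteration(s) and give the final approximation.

Equation: x² - 7 = 0
Fixed-point form: x = (x² + 7)/(2x)
x₀ = 2.34

x_1 = g(2.340000) = 2.665726
x_2 = g(2.665726) = 2.645826
x_3 = g(2.645826) = 2.645751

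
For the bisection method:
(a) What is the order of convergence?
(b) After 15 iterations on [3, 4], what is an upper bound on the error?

(a) Bisection has linear (order 1) convergence; the error is halved each step.

(b) Error bound = (b-a)/2^n = (4 - 3)/2^{15}
    = 1/2^{15}

(a) 1 (linear); (b) error ≤ 3.05e-05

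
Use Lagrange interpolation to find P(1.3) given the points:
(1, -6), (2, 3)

Lagrange interpolation formula:
P(x) = Σ yᵢ × Lᵢ(x)
where Lᵢ(x) = Π_{j≠i} (x - xⱼ)/(xᵢ - xⱼ)

L_0(1.3) = (1.3 - 2)/(1 - 2) = 0.700000
L_1(1.3) = (1.3 - 1)/(2 - 1) = 0.300000

P(1.3) = (-6)×L_0(1.3) + 3×L_1(1.3)
P(1.3) = -3.300000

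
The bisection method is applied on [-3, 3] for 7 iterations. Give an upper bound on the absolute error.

Bisection error bound: |error| ≤ (b-a)/2^n
|error| ≤ (3 - (-3))/2^7 = 6/2^7
|error| ≤ 0.0468750000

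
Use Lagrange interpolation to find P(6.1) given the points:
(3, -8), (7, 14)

Lagrange interpolation formula:
P(x) = Σ yᵢ × Lᵢ(x)
where Lᵢ(x) = Π_{j≠i} (x - xⱼ)/(xᵢ - xⱼ)

L_0(6.1) = (6.1 - 7)/(3 - 7) = 0.225000
L_1(6.1) = (6.1 - 3)/(7 - 3) = 0.775000

P(6.1) = (-8)×L_0(6.1) + 14×L_1(6.1)
P(6.1) = 9.050000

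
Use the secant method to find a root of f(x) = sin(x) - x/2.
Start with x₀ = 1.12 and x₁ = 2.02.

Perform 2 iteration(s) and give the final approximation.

f(x) = sin(x) - x/2
x₀ = 1.12, x₁ = 2.02

Secant formula: x_{n+1} = x_n - f(x_n)(x_n - x_{n-1})/(f(x_n) - f(x_{n-1}))

Iteration 1:
  f(1.120000) = 0.340100
  f(2.020000) = -0.109207
  x_2 = 2.020000 - (-0.109207)×(2.020000 - 1.120000)/(-0.109207 - 0.340100)
       = 1.801250
Iteration 2:
  f(2.020000) = -0.109207
  f(1.801250) = 0.072938
  x_3 = 1.801250 - 0.072938×(1.801250 - 2.020000)/(0.072938 - (-0.109207))
       = 1.888846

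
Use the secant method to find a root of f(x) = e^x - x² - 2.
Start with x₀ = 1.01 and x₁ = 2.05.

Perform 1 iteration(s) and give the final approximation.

f(x) = e^x - x² - 2
x₀ = 1.01, x₁ = 2.05

Secant formula: x_{n+1} = x_n - f(x_n)(x_n - x_{n-1})/(f(x_n) - f(x_{n-1}))

Iteration 1:
  f(1.010000) = -0.274499
  f(2.050000) = 1.565401
  x_2 = 2.050000 - 1.565401×(2.050000 - 1.010000)/(1.565401 - (-0.274499))
       = 1.165160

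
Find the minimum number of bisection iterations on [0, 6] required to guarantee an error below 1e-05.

We need (b-a)/2^n ≤ 1e-05
(6 - 0)/2^n ≤ 1e-05
6/2^n ≤ 1e-05
2^n ≥ 600000
n ≥ log₂(600000) = 19.19
n ≥ 20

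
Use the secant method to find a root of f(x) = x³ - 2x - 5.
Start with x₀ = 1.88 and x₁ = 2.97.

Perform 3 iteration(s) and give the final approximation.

f(x) = x³ - 2x - 5
x₀ = 1.88, x₁ = 2.97

Secant formula: x_{n+1} = x_n - f(x_n)(x_n - x_{n-1})/(f(x_n) - f(x_{n-1}))

Iteration 1:
  f(1.880000) = -2.115328
  f(2.970000) = 15.258073
  x_2 = 2.970000 - 15.258073×(2.970000 - 1.880000)/(15.258073 - (-2.115328))
       = 2.012715
Iteration 2:
  f(2.970000) = 15.258073
  f(2.012715) = -0.871880
  x_3 = 2.012715 - (-0.871880)×(2.012715 - 2.970000)/(-0.871880 - 15.258073)
       = 2.064459
Iteration 3:
  f(2.012715) = -0.871880
  f(2.064459) = -0.330208
  x_4 = 2.064459 - (-0.330208)×(2.064459 - 2.012715)/(-0.330208 - (-0.871880))
       = 2.096003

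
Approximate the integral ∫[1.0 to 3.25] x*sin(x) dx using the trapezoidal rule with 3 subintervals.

f(x) = x*sin(x)
a = 1.0, b = 3.25, n = 3
h = (b - a)/n = 0.750000

Trapezoidal rule: (h/2)[f(x₀) + 2f(x₁) + 2f(x₂) + ... + f(xₙ)]

x_0 = 1.0000, f(x_0) = 0.841471, coefficient = 1
x_1 = 1.7500, f(x_1) = 1.721975, coefficient = 2
x_2 = 2.5000, f(x_2) = 1.496180, coefficient = 2
x_3 = 3.2500, f(x_3) = -0.351634, coefficient = 1

I ≈ (0.750000/2) × 6.926148 = 2.597306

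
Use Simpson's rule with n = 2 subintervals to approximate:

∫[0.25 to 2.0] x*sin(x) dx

f(x) = x*sin(x)
a = 0.25, b = 2.0, n = 2
h = (b - a)/n = 0.875000

Simpson's rule: (h/3)[f(x₀) + 4f(x₁) + 2f(x₂) + ... + f(xₙ)]

x_0 = 0.2500, f(x_0) = 0.061851, coefficient = 1
x_1 = 1.1250, f(x_1) = 1.015051, coefficient = 4
x_2 = 2.0000, f(x_2) = 1.818595, coefficient = 1

I ≈ (0.875000/3) × 5.940650 = 1.732690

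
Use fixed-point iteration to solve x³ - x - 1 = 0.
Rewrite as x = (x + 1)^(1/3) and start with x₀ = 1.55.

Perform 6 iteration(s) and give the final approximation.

Equation: x³ - x - 1 = 0
Fixed-point form: x = (x + 1)^(1/3)
x₀ = 1.55

x_1 = g(1.550000) = 1.366197
x_2 = g(1.366197) = 1.332550
x_3 = g(1.332550) = 1.326204
x_4 = g(1.326204) = 1.325000
x_5 = g(1.325000) = 1.324772
x_6 = g(1.324772) = 1.324728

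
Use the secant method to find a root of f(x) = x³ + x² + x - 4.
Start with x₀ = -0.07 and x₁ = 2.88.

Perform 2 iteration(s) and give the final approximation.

f(x) = x³ + x² + x - 4
x₀ = -0.07, x₁ = 2.88

Secant formula: x_{n+1} = x_n - f(x_n)(x_n - x_{n-1})/(f(x_n) - f(x_{n-1}))

Iteration 1:
  f(-0.070000) = -4.065443
  f(2.880000) = 31.062272
  x_2 = 2.880000 - 31.062272×(2.880000 - (-0.070000))/(31.062272 - (-4.065443))
       = 0.271413
Iteration 2:
  f(2.880000) = 31.062272
  f(0.271413) = -3.634928
  x_3 = 0.271413 - (-3.634928)×(0.271413 - 2.880000)/(-3.634928 - 31.062272)
       = 0.544692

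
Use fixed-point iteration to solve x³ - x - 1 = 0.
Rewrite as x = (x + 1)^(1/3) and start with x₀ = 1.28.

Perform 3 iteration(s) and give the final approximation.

Equation: x³ - x - 1 = 0
Fixed-point form: x = (x + 1)^(1/3)
x₀ = 1.28

x_1 = g(1.280000) = 1.316169
x_2 = g(1.316169) = 1.323092
x_3 = g(1.323092) = 1.324409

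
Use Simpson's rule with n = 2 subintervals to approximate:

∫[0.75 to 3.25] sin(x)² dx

f(x) = sin(x)²
a = 0.75, b = 3.25, n = 2
h = (b - a)/n = 1.250000

Simpson's rule: (h/3)[f(x₀) + 4f(x₁) + 2f(x₂) + ... + f(xₙ)]

x_0 = 0.7500, f(x_0) = 0.464631, coefficient = 1
x_1 = 2.0000, f(x_1) = 0.826822, coefficient = 4
x_2 = 3.2500, f(x_2) = 0.011706, coefficient = 1

I ≈ (1.250000/3) × 3.783625 = 1.576510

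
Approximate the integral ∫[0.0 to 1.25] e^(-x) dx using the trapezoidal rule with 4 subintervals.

f(x) = e^(-x)
a = 0.0, b = 1.25, n = 4
h = (b - a)/n = 0.312500

Trapezoidal rule: (h/2)[f(x₀) + 2f(x₁) + 2f(x₂) + ... + f(xₙ)]

x_0 = 0.0000, f(x_0) = 1.000000, coefficient = 1
x_1 = 0.3125, f(x_1) = 0.731616, coefficient = 2
x_2 = 0.6250, f(x_2) = 0.535261, coefficient = 2
x_3 = 0.9375, f(x_3) = 0.391606, coefficient = 2
x_4 = 1.2500, f(x_4) = 0.286505, coefficient = 1

I ≈ (0.312500/2) × 4.603470 = 0.719292
Exact value: 0.713495
Error: 0.005797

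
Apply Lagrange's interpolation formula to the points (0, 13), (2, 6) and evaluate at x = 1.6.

Lagrange interpolation formula:
P(x) = Σ yᵢ × Lᵢ(x)
where Lᵢ(x) = Π_{j≠i} (x - xⱼ)/(xᵢ - xⱼ)

L_0(1.6) = (1.6 - 2)/(0 - 2) = 0.200000
L_1(1.6) = (1.6 - 0)/(2 - 0) = 0.800000

P(1.6) = 13×L_0(1.6) + 6×L_1(1.6)
P(1.6) = 7.400000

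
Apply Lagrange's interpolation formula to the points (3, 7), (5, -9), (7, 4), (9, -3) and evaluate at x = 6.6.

Lagrange interpolation formula:
P(x) = Σ yᵢ × Lᵢ(x)
where Lᵢ(x) = Π_{j≠i} (x - xⱼ)/(xᵢ - xⱼ)

L_0(6.6) = (6.6 - 5)/(3 - 5) × (6.6 - 7)/(3 - 7) × (6.6 - 9)/(3 - 9) = -0.032000
L_1(6.6) = (6.6 - 3)/(5 - 3) × (6.6 - 7)/(5 - 7) × (6.6 - 9)/(5 - 9) = 0.216000
L_2(6.6) = (6.6 - 3)/(7 - 3) × (6.6 - 5)/(7 - 5) × (6.6 - 9)/(7 - 9) = 0.864000
L_3(6.6) = (6.6 - 3)/(9 - 3) × (6.6 - 5)/(9 - 5) × (6.6 - 7)/(9 - 7) = -0.048000

P(6.6) = 7×L_0(6.6) + (-9)×L_1(6.6) + 4×L_2(6.6) + (-3)×L_3(6.6)
P(6.6) = 1.432000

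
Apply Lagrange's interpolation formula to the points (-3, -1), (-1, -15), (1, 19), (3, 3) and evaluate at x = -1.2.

Lagrange interpolation formula:
P(x) = Σ yᵢ × Lᵢ(x)
where Lᵢ(x) = Π_{j≠i} (x - xⱼ)/(xᵢ - xⱼ)

L_0(-1.2) = (-1.2 - (-1))/(-3 - (-1)) × (-1.2 - 1)/(-3 - 1) × (-1.2 - 3)/(-3 - 3) = 0.038500
L_1(-1.2) = (-1.2 - (-3))/(-1 - (-3)) × (-1.2 - 1)/(-1 - 1) × (-1.2 - 3)/(-1 - 3) = 1.039500
L_2(-1.2) = (-1.2 - (-3))/(1 - (-3)) × (-1.2 - (-1))/(1 - (-1)) × (-1.2 - 3)/(1 - 3) = -0.094500
L_3(-1.2) = (-1.2 - (-3))/(3 - (-3)) × (-1.2 - (-1))/(3 - (-1)) × (-1.2 - 1)/(3 - 1) = 0.016500

P(-1.2) = (-1)×L_0(-1.2) + (-15)×L_1(-1.2) + 19×L_2(-1.2) + 3×L_3(-1.2)
P(-1.2) = -17.377000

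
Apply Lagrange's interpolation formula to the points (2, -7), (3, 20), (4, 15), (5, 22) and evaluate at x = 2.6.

Lagrange interpolation formula:
P(x) = Σ yᵢ × Lᵢ(x)
where Lᵢ(x) = Π_{j≠i} (x - xⱼ)/(xᵢ - xⱼ)

L_0(2.6) = (2.6 - 3)/(2 - 3) × (2.6 - 4)/(2 - 4) × (2.6 - 5)/(2 - 5) = 0.224000
L_1(2.6) = (2.6 - 2)/(3 - 2) × (2.6 - 4)/(3 - 4) × (2.6 - 5)/(3 - 5) = 1.008000
L_2(2.6) = (2.6 - 2)/(4 - 2) × (2.6 - 3)/(4 - 3) × (2.6 - 5)/(4 - 5) = -0.288000
L_3(2.6) = (2.6 - 2)/(5 - 2) × (2.6 - 3)/(5 - 3) × (2.6 - 4)/(5 - 4) = 0.056000

P(2.6) = (-7)×L_0(2.6) + 20×L_1(2.6) + 15×L_2(2.6) + 22×L_3(2.6)
P(2.6) = 15.504000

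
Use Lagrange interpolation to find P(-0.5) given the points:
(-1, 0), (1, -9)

Lagrange interpolation formula:
P(x) = Σ yᵢ × Lᵢ(x)
where Lᵢ(x) = Π_{j≠i} (x - xⱼ)/(xᵢ - xⱼ)

L_0(-0.5) = (-0.5 - 1)/(-1 - 1) = 0.750000
L_1(-0.5) = (-0.5 - (-1))/(1 - (-1)) = 0.250000

P(-0.5) = 0×L_0(-0.5) + (-9)×L_1(-0.5)
P(-0.5) = -2.250000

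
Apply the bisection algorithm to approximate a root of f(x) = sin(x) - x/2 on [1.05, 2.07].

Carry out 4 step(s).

f(x) = sin(x) - x/2
Initial interval: [1.05, 2.07]

Iteration 1:
  c_1 = (1.050000 + 2.070000)/2 = 1.560000
  f(c_1) = f(1.560000) = 0.219942
  f(a) × f(c) ≥ 0, new interval: [1.560000, 2.070000]
Iteration 2:
  c_2 = (1.560000 + 2.070000)/2 = 1.815000
  f(c_2) = f(1.815000) = 0.062830
  f(a) × f(c) ≥ 0, new interval: [1.815000, 2.070000]
Iteration 3:
  c_3 = (1.815000 + 2.070000)/2 = 1.942500
  f(c_3) = f(1.942500) = -0.039540
  f(a) × f(c) < 0, new interval: [1.815000, 1.942500]
Iteration 4:
  c_4 = (1.815000 + 1.942500)/2 = 1.878750
  f(c_4) = f(1.878750) = 0.013581
  f(a) × f(c) ≥ 0, new interval: [1.878750, 1.942500]

After 4 iteration(s), the approximation is c_4 = 1.878750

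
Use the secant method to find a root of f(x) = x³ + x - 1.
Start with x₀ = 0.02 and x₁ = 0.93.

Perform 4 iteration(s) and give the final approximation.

f(x) = x³ + x - 1
x₀ = 0.02, x₁ = 0.93

Secant formula: x_{n+1} = x_n - f(x_n)(x_n - x_{n-1})/(f(x_n) - f(x_{n-1}))

Iteration 1:
  f(0.020000) = -0.979992
  f(0.930000) = 0.734357
  x_2 = 0.930000 - 0.734357×(0.930000 - 0.020000)/(0.734357 - (-0.979992))
       = 0.540193
Iteration 2:
  f(0.930000) = 0.734357
  f(0.540193) = -0.302174
  x_3 = 0.540193 - (-0.302174)×(0.540193 - 0.930000)/(-0.302174 - 0.734357)
       = 0.653831
Iteration 3:
  f(0.540193) = -0.302174
  f(0.653831) = -0.066659
  x_4 = 0.653831 - (-0.066659)×(0.653831 - 0.540193)/(-0.066659 - (-0.302174))
       = 0.685995
Iteration 4:
  f(0.653831) = -0.066659
  f(0.685995) = 0.008816
  x_5 = 0.685995 - 0.008816×(0.685995 - 0.653831)/(0.008816 - (-0.066659))
       = 0.682238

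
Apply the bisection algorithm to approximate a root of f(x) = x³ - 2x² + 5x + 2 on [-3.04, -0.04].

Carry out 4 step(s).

f(x) = x³ - 2x² + 5x + 2
Initial interval: [-3.04, -0.04]

Iteration 1:
  c_1 = (-3.040000 + (-0.040000))/2 = -1.540000
  f(c_1) = f(-1.540000) = -14.095464
  f(a) × f(c) ≥ 0, new interval: [-1.540000, -0.040000]
Iteration 2:
  c_2 = (-1.540000 + (-0.040000))/2 = -0.790000
  f(c_2) = f(-0.790000) = -3.691239
  f(a) × f(c) ≥ 0, new interval: [-0.790000, -0.040000]
Iteration 3:
  c_3 = (-0.790000 + (-0.040000))/2 = -0.415000
  f(c_3) = f(-0.415000) = -0.490923
  f(a) × f(c) ≥ 0, new interval: [-0.415000, -0.040000]
Iteration 4:
  c_4 = (-0.415000 + (-0.040000))/2 = -0.227500
  f(c_4) = f(-0.227500) = 0.747213
  f(a) × f(c) < 0, new interval: [-0.415000, -0.227500]

After 4 iteration(s), the approximation is c_4 = -0.227500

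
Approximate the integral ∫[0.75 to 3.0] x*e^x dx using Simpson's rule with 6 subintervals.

f(x) = x*e^x
a = 0.75, b = 3.0, n = 6
h = (b - a)/n = 0.375000

Simpson's rule: (h/3)[f(x₀) + 4f(x₁) + 2f(x₂) + ... + f(xₙ)]

x_0 = 0.7500, f(x_0) = 1.587750, coefficient = 1
x_1 = 1.1250, f(x_1) = 3.465244, coefficient = 4
x_2 = 1.5000, f(x_2) = 6.722534, coefficient = 2
x_3 = 1.8750, f(x_3) = 12.226536, coefficient = 4
x_4 = 2.2500, f(x_4) = 21.347406, coefficient = 2
x_5 = 2.6250, f(x_5) = 36.237007, coefficient = 4
x_6 = 3.0000, f(x_6) = 60.256611, coefficient = 1

I ≈ (0.375000/3) × 325.699387 = 40.712423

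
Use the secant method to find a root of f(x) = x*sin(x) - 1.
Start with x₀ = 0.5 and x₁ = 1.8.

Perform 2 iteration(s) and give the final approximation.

f(x) = x*sin(x) - 1
x₀ = 0.5, x₁ = 1.8

Secant formula: x_{n+1} = x_n - f(x_n)(x_n - x_{n-1})/(f(x_n) - f(x_{n-1}))

Iteration 1:
  f(0.500000) = -0.760287
  f(1.800000) = 0.752926
  x_2 = 1.800000 - 0.752926×(1.800000 - 0.500000)/(0.752926 - (-0.760287))
       = 1.153162
Iteration 2:
  f(1.800000) = 0.752926
  f(1.153162) = 0.054049
  x_3 = 1.153162 - 0.054049×(1.153162 - 1.800000)/(0.054049 - 0.752926)
       = 1.103138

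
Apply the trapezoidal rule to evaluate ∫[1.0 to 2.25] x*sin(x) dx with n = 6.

f(x) = x*sin(x)
a = 1.0, b = 2.25, n = 6
h = (b - a)/n = 0.208333

Trapezoidal rule: (h/2)[f(x₀) + 2f(x₁) + 2f(x₂) + ... + f(xₙ)]

x_0 = 1.0000, f(x_0) = 0.841471, coefficient = 1
x_1 = 1.2083, f(x_1) = 1.129823, coefficient = 2
x_2 = 1.4167, f(x_2) = 1.399873, coefficient = 2
x_3 = 1.6250, f(x_3) = 1.622613, coefficient = 2
x_4 = 1.8333, f(x_4) = 1.770514, coefficient = 2
x_5 = 2.0417, f(x_5) = 1.819480, coefficient = 2
x_6 = 2.2500, f(x_6) = 1.750665, coefficient = 1

I ≈ (0.208333/2) × 18.076742 = 1.882994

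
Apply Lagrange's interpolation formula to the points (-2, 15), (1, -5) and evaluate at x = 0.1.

Lagrange interpolation formula:
P(x) = Σ yᵢ × Lᵢ(x)
where Lᵢ(x) = Π_{j≠i} (x - xⱼ)/(xᵢ - xⱼ)

L_0(0.1) = (0.1 - 1)/(-2 - 1) = 0.300000
L_1(0.1) = (0.1 - (-2))/(1 - (-2)) = 0.700000

P(0.1) = 15×L_0(0.1) + (-5)×L_1(0.1)
P(0.1) = 1.000000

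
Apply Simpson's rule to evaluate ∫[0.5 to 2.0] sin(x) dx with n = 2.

f(x) = sin(x)
a = 0.5, b = 2.0, n = 2
h = (b - a)/n = 0.750000

Simpson's rule: (h/3)[f(x₀) + 4f(x₁) + 2f(x₂) + ... + f(xₙ)]

x_0 = 0.5000, f(x_0) = 0.479426, coefficient = 1
x_1 = 1.2500, f(x_1) = 0.948985, coefficient = 4
x_2 = 2.0000, f(x_2) = 0.909297, coefficient = 1

I ≈ (0.750000/3) × 5.184661 = 1.296165
Exact value: 1.293729
Error: 0.002436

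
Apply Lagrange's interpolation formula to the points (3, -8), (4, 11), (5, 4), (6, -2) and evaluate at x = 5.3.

Lagrange interpolation formula:
P(x) = Σ yᵢ × Lᵢ(x)
where Lᵢ(x) = Π_{j≠i} (x - xⱼ)/(xᵢ - xⱼ)

L_0(5.3) = (5.3 - 4)/(3 - 4) × (5.3 - 5)/(3 - 5) × (5.3 - 6)/(3 - 6) = 0.045500
L_1(5.3) = (5.3 - 3)/(4 - 3) × (5.3 - 5)/(4 - 5) × (5.3 - 6)/(4 - 6) = -0.241500
L_2(5.3) = (5.3 - 3)/(5 - 3) × (5.3 - 4)/(5 - 4) × (5.3 - 6)/(5 - 6) = 1.046500
L_3(5.3) = (5.3 - 3)/(6 - 3) × (5.3 - 4)/(6 - 4) × (5.3 - 5)/(6 - 5) = 0.149500

P(5.3) = (-8)×L_0(5.3) + 11×L_1(5.3) + 4×L_2(5.3) + (-2)×L_3(5.3)
P(5.3) = 0.866500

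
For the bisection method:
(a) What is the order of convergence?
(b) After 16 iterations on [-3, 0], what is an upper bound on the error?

(a) Bisection has linear (order 1) convergence; the error is halved each step.

(b) Error bound = (b-a)/2^n = (0 - (-3))/2^{16}
    = 3/2^{16}

(a) 1 (linear); (b) error ≤ 4.58e-05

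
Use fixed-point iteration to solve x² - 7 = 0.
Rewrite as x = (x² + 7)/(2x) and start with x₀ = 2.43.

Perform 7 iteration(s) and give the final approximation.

Equation: x² - 7 = 0
Fixed-point form: x = (x² + 7)/(2x)
x₀ = 2.43

x_1 = g(2.430000) = 2.655329
x_2 = g(2.655329) = 2.645769
x_3 = g(2.645769) = 2.645751
x_4 = g(2.645751) = 2.645751
x_5 = g(2.645751) = 2.645751
x_6 = g(2.645751) = 2.645751
x_7 = g(2.645751) = 2.645751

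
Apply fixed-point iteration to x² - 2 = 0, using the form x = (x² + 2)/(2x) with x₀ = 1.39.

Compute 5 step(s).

Equation: x² - 2 = 0
Fixed-point form: x = (x² + 2)/(2x)
x₀ = 1.39

x_1 = g(1.390000) = 1.414424
x_2 = g(1.414424) = 1.414214
x_3 = g(1.414214) = 1.414214
x_4 = g(1.414214) = 1.414214
x_5 = g(1.414214) = 1.414214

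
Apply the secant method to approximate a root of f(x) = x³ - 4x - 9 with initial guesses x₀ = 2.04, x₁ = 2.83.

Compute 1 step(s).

f(x) = x³ - 4x - 9
x₀ = 2.04, x₁ = 2.83

Secant formula: x_{n+1} = x_n - f(x_n)(x_n - x_{n-1})/(f(x_n) - f(x_{n-1}))

Iteration 1:
  f(2.040000) = -8.670336
  f(2.830000) = 2.345187
  x_2 = 2.830000 - 2.345187×(2.830000 - 2.040000)/(2.345187 - (-8.670336))
       = 2.661810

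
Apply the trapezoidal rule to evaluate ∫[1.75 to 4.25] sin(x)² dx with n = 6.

f(x) = sin(x)²
a = 1.75, b = 4.25, n = 6
h = (b - a)/n = 0.416667

Trapezoidal rule: (h/2)[f(x₀) + 2f(x₁) + 2f(x₂) + ... + f(xₙ)]

x_0 = 1.7500, f(x_0) = 0.968228, coefficient = 1
x_1 = 2.1667, f(x_1) = 0.685022, coefficient = 2
x_2 = 2.5833, f(x_2) = 0.280593, coefficient = 2
x_3 = 3.0000, f(x_3) = 0.019915, coefficient = 2
x_4 = 3.4167, f(x_4) = 0.073776, coefficient = 2
x_5 = 3.8333, f(x_5) = 0.406889, coefficient = 2
x_6 = 4.2500, f(x_6) = 0.801006, coefficient = 1

I ≈ (0.416667/2) × 4.701625 = 0.979505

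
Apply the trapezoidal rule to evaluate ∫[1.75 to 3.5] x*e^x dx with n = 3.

f(x) = x*e^x
a = 1.75, b = 3.5, n = 3
h = (b - a)/n = 0.583333

Trapezoidal rule: (h/2)[f(x₀) + 2f(x₁) + 2f(x₂) + ... + f(xₙ)]

x_0 = 1.7500, f(x_0) = 10.070555, coefficient = 1
x_1 = 2.3333, f(x_1) = 24.061937, coefficient = 2
x_2 = 2.9167, f(x_2) = 53.898793, coefficient = 2
x_3 = 3.5000, f(x_3) = 115.904082, coefficient = 1

I ≈ (0.583333/2) × 281.896095 = 82.219694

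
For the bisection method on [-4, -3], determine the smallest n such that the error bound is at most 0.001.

We need (b-a)/2^n ≤ 0.001
(-3 - (-4))/2^n ≤ 0.001
1/2^n ≤ 0.001
2^n ≥ 1000
n ≥ log₂(1000) = 9.97
n ≥ 10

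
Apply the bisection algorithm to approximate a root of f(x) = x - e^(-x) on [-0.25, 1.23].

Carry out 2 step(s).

f(x) = x - e^(-x)
Initial interval: [-0.25, 1.23]

Iteration 1:
  c_1 = (-0.250000 + 1.230000)/2 = 0.490000
  f(c_1) = f(0.490000) = -0.122626
  f(a) × f(c) ≥ 0, new interval: [0.490000, 1.230000]
Iteration 2:
  c_2 = (0.490000 + 1.230000)/2 = 0.860000
  f(c_2) = f(0.860000) = 0.436838
  f(a) × f(c) < 0, new interval: [0.490000, 0.860000]

After 2 iteration(s), the approximation is c_2 = 0.860000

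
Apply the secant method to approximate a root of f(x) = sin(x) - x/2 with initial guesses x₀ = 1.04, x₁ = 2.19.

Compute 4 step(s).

f(x) = sin(x) - x/2
x₀ = 1.04, x₁ = 2.19

Secant formula: x_{n+1} = x_n - f(x_n)(x_n - x_{n-1})/(f(x_n) - f(x_{n-1}))

Iteration 1:
  f(1.040000) = 0.342404
  f(2.190000) = -0.280659
  x_2 = 2.190000 - (-0.280659)×(2.190000 - 1.040000)/(-0.280659 - 0.342404)
       = 1.671982
Iteration 2:
  f(2.190000) = -0.280659
  f(1.671982) = 0.158894
  x_3 = 1.671982 - 0.158894×(1.671982 - 2.190000)/(0.158894 - (-0.280659))
       = 1.859240
Iteration 3:
  f(1.671982) = 0.158894
  f(1.859240) = 0.029067
  x_4 = 1.859240 - 0.029067×(1.859240 - 1.671982)/(0.029067 - 0.158894)
       = 1.901166
Iteration 4:
  f(1.859240) = 0.029067
  f(1.901166) = -0.004661
  x_5 = 1.901166 - (-0.004661)×(1.901166 - 1.859240)/(-0.004661 - 0.029067)
       = 1.895373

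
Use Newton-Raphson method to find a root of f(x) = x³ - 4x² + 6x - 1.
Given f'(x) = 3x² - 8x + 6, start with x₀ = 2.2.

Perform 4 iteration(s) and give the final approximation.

f(x) = x³ - 4x² + 6x - 1
f'(x) = 3x² - 8x + 6
x₀ = 2.2

Newton-Raphson formula: x_{n+1} = x_n - f(x_n)/f'(x_n)

Iteration 1:
  f(2.200000) = 3.488000
  f'(2.200000) = 2.920000
  x_1 = 2.200000 - 3.488000/2.920000 = 1.005479
Iteration 2:
  f(1.005479) = 2.005450
  f'(1.005479) = 0.989131
  x_2 = 1.005479 - 2.005450/0.989131 = -1.022007
Iteration 3:
  f(-1.022007) = -12.377512
  f'(-1.022007) = 17.309544
  x_3 = -1.022007 - (-12.377512)/17.309544 = -0.306938
Iteration 4:
  f(-0.306938) = -3.247388
  f'(-0.306938) = 8.738136
  x_4 = -0.306938 - (-3.247388)/8.738136 = 0.064696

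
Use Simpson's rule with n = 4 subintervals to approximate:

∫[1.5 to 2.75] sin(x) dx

f(x) = sin(x)
a = 1.5, b = 2.75, n = 4
h = (b - a)/n = 0.312500

Simpson's rule: (h/3)[f(x₀) + 4f(x₁) + 2f(x₂) + ... + f(xₙ)]

x_0 = 1.5000, f(x_0) = 0.997495, coefficient = 1
x_1 = 1.8125, f(x_1) = 0.970932, coefficient = 4
x_2 = 2.1250, f(x_2) = 0.850320, coefficient = 2
x_3 = 2.4375, f(x_3) = 0.647343, coefficient = 4
x_4 = 2.7500, f(x_4) = 0.381661, coefficient = 1

I ≈ (0.312500/3) × 9.552892 = 0.995093
Exact value: 0.995040
Error: 0.000053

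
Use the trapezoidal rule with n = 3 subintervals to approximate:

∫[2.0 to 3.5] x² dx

f(x) = x²
a = 2.0, b = 3.5, n = 3
h = (b - a)/n = 0.500000

Trapezoidal rule: (h/2)[f(x₀) + 2f(x₁) + 2f(x₂) + ... + f(xₙ)]

x_0 = 2.0000, f(x_0) = 4.000000, coefficient = 1
x_1 = 2.5000, f(x_1) = 6.250000, coefficient = 2
x_2 = 3.0000, f(x_2) = 9.000000, coefficient = 2
x_3 = 3.5000, f(x_3) = 12.250000, coefficient = 1

I ≈ (0.500000/2) × 46.750000 = 11.687500
Exact value: 11.625000
Error: 0.062500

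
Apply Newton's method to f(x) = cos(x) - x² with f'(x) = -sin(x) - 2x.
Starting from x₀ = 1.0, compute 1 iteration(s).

f(x) = cos(x) - x²
f'(x) = -sin(x) - 2x
x₀ = 1.0

Newton-Raphson formula: x_{n+1} = x_n - f(x_n)/f'(x_n)

Iteration 1:
  f(1.000000) = -0.459698
  f'(1.000000) = -2.841471
  x_1 = 1.000000 - (-0.459698)/(-2.841471) = 0.838218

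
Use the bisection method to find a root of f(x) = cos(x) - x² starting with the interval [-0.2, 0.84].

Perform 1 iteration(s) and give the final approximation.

f(x) = cos(x) - x²
Initial interval: [-0.2, 0.84]

Iteration 1:
  c_1 = (-0.200000 + 0.840000)/2 = 0.320000
  f(c_1) = f(0.320000) = 0.846835
  f(a) × f(c) ≥ 0, new interval: [0.320000, 0.840000]

After 1 iteration(s), the approximation is c_1 = 0.320000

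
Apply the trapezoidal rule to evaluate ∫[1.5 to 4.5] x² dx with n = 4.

f(x) = x²
a = 1.5, b = 4.5, n = 4
h = (b - a)/n = 0.750000

Trapezoidal rule: (h/2)[f(x₀) + 2f(x₁) + 2f(x₂) + ... + f(xₙ)]

x_0 = 1.5000, f(x_0) = 2.250000, coefficient = 1
x_1 = 2.2500, f(x_1) = 5.062500, coefficient = 2
x_2 = 3.0000, f(x_2) = 9.000000, coefficient = 2
x_3 = 3.7500, f(x_3) = 14.062500, coefficient = 2
x_4 = 4.5000, f(x_4) = 20.250000, coefficient = 1

I ≈ (0.750000/2) × 78.750000 = 29.531250
Exact value: 29.250000
Error: 0.281250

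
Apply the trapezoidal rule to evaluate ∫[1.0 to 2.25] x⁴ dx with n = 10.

f(x) = x⁴
a = 1.0, b = 2.25, n = 10
h = (b - a)/n = 0.125000

Trapezoidal rule: (h/2)[f(x₀) + 2f(x₁) + 2f(x₂) + ... + f(xₙ)]

x_0 = 1.0000, f(x_0) = 1.000000, coefficient = 1
x_1 = 1.1250, f(x_1) = 1.601807, coefficient = 2
x_2 = 1.2500, f(x_2) = 2.441406, coefficient = 2
x_3 = 1.3750, f(x_3) = 3.574463, coefficient = 2
x_4 = 1.5000, f(x_4) = 5.062500, coefficient = 2
x_5 = 1.6250, f(x_5) = 6.972900, coefficient = 2
x_6 = 1.7500, f(x_6) = 9.378906, coefficient = 2
x_7 = 1.8750, f(x_7) = 12.359619, coefficient = 2
x_8 = 2.0000, f(x_8) = 16.000000, coefficient = 2
x_9 = 2.1250, f(x_9) = 20.390869, coefficient = 2
x_10 = 2.2500, f(x_10) = 25.628906, coefficient = 1

I ≈ (0.125000/2) × 182.193848 = 11.387115
Exact value: 11.333008
Error: 0.054108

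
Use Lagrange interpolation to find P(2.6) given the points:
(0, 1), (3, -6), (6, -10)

Lagrange interpolation formula:
P(x) = Σ yᵢ × Lᵢ(x)
where Lᵢ(x) = Π_{j≠i} (x - xⱼ)/(xᵢ - xⱼ)

L_0(2.6) = (2.6 - 3)/(0 - 3) × (2.6 - 6)/(0 - 6) = 0.075556
L_1(2.6) = (2.6 - 0)/(3 - 0) × (2.6 - 6)/(3 - 6) = 0.982222
L_2(2.6) = (2.6 - 0)/(6 - 0) × (2.6 - 3)/(6 - 3) = -0.057778

P(2.6) = 1×L_0(2.6) + (-6)×L_1(2.6) + (-10)×L_2(2.6)
P(2.6) = -5.240000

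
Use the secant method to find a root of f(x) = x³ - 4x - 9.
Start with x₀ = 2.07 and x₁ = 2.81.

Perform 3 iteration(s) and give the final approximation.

f(x) = x³ - 4x - 9
x₀ = 2.07, x₁ = 2.81

Secant formula: x_{n+1} = x_n - f(x_n)(x_n - x_{n-1})/(f(x_n) - f(x_{n-1}))

Iteration 1:
  f(2.070000) = -8.410257
  f(2.810000) = 1.948041
  x_2 = 2.810000 - 1.948041×(2.810000 - 2.070000)/(1.948041 - (-8.410257))
       = 2.670831
Iteration 2:
  f(2.810000) = 1.948041
  f(2.670831) = -0.631377
  x_3 = 2.670831 - (-0.631377)×(2.670831 - 2.810000)/(-0.631377 - 1.948041)
       = 2.704896
Iteration 3:
  f(2.670831) = -0.631377
  f(2.704896) = -0.029308
  x_4 = 2.704896 - (-0.029308)×(2.704896 - 2.670831)/(-0.029308 - (-0.631377))
       = 2.706555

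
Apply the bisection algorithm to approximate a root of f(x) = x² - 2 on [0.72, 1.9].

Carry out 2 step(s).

f(x) = x² - 2
Initial interval: [0.72, 1.9]

Iteration 1:
  c_1 = (0.720000 + 1.900000)/2 = 1.310000
  f(c_1) = f(1.310000) = -0.283900
  f(a) × f(c) ≥ 0, new interval: [1.310000, 1.900000]
Iteration 2:
  c_2 = (1.310000 + 1.900000)/2 = 1.605000
  f(c_2) = f(1.605000) = 0.576025
  f(a) × f(c) < 0, new interval: [1.310000, 1.605000]

After 2 iteration(s), the approximation is c_2 = 1.605000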